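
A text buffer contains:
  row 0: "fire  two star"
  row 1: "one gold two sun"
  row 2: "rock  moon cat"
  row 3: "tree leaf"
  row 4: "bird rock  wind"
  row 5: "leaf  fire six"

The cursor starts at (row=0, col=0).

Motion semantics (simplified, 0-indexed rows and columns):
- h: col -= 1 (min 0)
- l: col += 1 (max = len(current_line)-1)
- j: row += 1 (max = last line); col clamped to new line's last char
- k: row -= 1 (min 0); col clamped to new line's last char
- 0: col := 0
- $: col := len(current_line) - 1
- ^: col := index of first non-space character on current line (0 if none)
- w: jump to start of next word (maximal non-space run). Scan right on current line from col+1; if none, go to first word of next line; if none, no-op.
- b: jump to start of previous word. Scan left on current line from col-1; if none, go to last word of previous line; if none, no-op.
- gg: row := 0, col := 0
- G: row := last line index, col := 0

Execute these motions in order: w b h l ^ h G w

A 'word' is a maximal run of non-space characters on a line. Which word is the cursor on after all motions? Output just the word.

After 1 (w): row=0 col=6 char='t'
After 2 (b): row=0 col=0 char='f'
After 3 (h): row=0 col=0 char='f'
After 4 (l): row=0 col=1 char='i'
After 5 (^): row=0 col=0 char='f'
After 6 (h): row=0 col=0 char='f'
After 7 (G): row=5 col=0 char='l'
After 8 (w): row=5 col=6 char='f'

Answer: fire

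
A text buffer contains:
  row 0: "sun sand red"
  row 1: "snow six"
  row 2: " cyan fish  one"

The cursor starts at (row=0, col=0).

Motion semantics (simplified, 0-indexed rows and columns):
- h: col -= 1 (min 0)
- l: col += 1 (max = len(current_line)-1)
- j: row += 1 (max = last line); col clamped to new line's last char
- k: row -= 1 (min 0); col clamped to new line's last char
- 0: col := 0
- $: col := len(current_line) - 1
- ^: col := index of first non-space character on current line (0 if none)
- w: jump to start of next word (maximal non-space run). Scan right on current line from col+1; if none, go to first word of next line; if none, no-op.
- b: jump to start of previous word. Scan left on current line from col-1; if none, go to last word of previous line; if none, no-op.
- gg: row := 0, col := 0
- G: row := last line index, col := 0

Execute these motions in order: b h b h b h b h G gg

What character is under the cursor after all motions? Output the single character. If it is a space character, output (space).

After 1 (b): row=0 col=0 char='s'
After 2 (h): row=0 col=0 char='s'
After 3 (b): row=0 col=0 char='s'
After 4 (h): row=0 col=0 char='s'
After 5 (b): row=0 col=0 char='s'
After 6 (h): row=0 col=0 char='s'
After 7 (b): row=0 col=0 char='s'
After 8 (h): row=0 col=0 char='s'
After 9 (G): row=2 col=0 char='_'
After 10 (gg): row=0 col=0 char='s'

Answer: s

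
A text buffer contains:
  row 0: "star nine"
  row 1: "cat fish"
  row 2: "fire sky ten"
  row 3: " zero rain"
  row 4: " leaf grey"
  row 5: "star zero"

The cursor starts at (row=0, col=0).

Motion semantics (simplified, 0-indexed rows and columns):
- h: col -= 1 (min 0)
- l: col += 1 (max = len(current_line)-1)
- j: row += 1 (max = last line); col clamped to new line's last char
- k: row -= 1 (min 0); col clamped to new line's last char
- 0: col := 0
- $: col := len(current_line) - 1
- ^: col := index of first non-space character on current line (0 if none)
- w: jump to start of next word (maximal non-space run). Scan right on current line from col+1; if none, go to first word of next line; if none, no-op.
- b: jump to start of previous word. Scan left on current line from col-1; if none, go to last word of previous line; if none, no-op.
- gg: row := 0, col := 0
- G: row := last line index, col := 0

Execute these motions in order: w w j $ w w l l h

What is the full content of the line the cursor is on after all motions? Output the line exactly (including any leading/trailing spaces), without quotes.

Answer:  zero rain

Derivation:
After 1 (w): row=0 col=5 char='n'
After 2 (w): row=1 col=0 char='c'
After 3 (j): row=2 col=0 char='f'
After 4 ($): row=2 col=11 char='n'
After 5 (w): row=3 col=1 char='z'
After 6 (w): row=3 col=6 char='r'
After 7 (l): row=3 col=7 char='a'
After 8 (l): row=3 col=8 char='i'
After 9 (h): row=3 col=7 char='a'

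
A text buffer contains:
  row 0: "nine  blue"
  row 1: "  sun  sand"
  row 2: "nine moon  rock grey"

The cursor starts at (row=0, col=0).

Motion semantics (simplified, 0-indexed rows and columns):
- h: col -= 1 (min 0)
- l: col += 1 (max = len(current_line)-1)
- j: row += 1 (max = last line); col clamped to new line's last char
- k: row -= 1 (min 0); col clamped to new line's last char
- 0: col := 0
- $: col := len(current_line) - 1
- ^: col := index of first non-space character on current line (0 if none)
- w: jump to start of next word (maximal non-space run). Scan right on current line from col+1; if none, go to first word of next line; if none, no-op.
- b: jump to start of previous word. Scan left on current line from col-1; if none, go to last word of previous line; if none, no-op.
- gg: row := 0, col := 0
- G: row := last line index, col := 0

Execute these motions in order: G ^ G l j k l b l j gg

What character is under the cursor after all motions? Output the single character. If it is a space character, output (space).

Answer: n

Derivation:
After 1 (G): row=2 col=0 char='n'
After 2 (^): row=2 col=0 char='n'
After 3 (G): row=2 col=0 char='n'
After 4 (l): row=2 col=1 char='i'
After 5 (j): row=2 col=1 char='i'
After 6 (k): row=1 col=1 char='_'
After 7 (l): row=1 col=2 char='s'
After 8 (b): row=0 col=6 char='b'
After 9 (l): row=0 col=7 char='l'
After 10 (j): row=1 col=7 char='s'
After 11 (gg): row=0 col=0 char='n'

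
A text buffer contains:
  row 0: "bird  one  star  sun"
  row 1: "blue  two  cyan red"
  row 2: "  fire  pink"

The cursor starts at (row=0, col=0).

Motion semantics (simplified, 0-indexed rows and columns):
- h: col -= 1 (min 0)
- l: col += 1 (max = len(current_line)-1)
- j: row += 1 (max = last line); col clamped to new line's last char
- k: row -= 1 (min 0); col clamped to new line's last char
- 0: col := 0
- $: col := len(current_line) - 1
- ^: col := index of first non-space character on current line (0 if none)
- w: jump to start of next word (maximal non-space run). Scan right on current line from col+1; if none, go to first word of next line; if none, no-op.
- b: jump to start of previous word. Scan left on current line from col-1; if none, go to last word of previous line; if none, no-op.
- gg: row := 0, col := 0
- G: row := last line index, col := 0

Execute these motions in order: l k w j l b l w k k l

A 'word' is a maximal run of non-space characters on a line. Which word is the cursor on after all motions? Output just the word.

Answer: star

Derivation:
After 1 (l): row=0 col=1 char='i'
After 2 (k): row=0 col=1 char='i'
After 3 (w): row=0 col=6 char='o'
After 4 (j): row=1 col=6 char='t'
After 5 (l): row=1 col=7 char='w'
After 6 (b): row=1 col=6 char='t'
After 7 (l): row=1 col=7 char='w'
After 8 (w): row=1 col=11 char='c'
After 9 (k): row=0 col=11 char='s'
After 10 (k): row=0 col=11 char='s'
After 11 (l): row=0 col=12 char='t'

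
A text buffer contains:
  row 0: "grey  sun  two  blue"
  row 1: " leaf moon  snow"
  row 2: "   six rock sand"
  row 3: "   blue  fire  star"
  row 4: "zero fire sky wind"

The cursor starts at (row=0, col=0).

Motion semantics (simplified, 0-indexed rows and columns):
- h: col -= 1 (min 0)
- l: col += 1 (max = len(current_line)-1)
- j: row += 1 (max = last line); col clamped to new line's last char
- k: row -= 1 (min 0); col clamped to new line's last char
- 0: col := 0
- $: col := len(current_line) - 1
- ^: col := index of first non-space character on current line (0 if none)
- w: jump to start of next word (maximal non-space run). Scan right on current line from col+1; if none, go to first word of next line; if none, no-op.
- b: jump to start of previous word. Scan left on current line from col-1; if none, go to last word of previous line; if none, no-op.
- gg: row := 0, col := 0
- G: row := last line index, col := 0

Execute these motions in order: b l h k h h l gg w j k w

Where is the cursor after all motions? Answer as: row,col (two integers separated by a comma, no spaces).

Answer: 0,11

Derivation:
After 1 (b): row=0 col=0 char='g'
After 2 (l): row=0 col=1 char='r'
After 3 (h): row=0 col=0 char='g'
After 4 (k): row=0 col=0 char='g'
After 5 (h): row=0 col=0 char='g'
After 6 (h): row=0 col=0 char='g'
After 7 (l): row=0 col=1 char='r'
After 8 (gg): row=0 col=0 char='g'
After 9 (w): row=0 col=6 char='s'
After 10 (j): row=1 col=6 char='m'
After 11 (k): row=0 col=6 char='s'
After 12 (w): row=0 col=11 char='t'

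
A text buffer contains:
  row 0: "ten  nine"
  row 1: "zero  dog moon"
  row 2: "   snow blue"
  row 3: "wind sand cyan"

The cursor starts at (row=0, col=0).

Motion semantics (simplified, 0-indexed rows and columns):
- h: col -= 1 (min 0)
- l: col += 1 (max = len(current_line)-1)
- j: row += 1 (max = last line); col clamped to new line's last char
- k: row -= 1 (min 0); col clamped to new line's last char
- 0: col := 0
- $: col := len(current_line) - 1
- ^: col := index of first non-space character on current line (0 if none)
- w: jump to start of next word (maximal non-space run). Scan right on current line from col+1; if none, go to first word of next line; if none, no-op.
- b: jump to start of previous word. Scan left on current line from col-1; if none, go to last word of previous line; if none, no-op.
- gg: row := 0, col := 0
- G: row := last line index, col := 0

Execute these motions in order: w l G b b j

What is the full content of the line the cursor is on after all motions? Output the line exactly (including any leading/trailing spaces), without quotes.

Answer: wind sand cyan

Derivation:
After 1 (w): row=0 col=5 char='n'
After 2 (l): row=0 col=6 char='i'
After 3 (G): row=3 col=0 char='w'
After 4 (b): row=2 col=8 char='b'
After 5 (b): row=2 col=3 char='s'
After 6 (j): row=3 col=3 char='d'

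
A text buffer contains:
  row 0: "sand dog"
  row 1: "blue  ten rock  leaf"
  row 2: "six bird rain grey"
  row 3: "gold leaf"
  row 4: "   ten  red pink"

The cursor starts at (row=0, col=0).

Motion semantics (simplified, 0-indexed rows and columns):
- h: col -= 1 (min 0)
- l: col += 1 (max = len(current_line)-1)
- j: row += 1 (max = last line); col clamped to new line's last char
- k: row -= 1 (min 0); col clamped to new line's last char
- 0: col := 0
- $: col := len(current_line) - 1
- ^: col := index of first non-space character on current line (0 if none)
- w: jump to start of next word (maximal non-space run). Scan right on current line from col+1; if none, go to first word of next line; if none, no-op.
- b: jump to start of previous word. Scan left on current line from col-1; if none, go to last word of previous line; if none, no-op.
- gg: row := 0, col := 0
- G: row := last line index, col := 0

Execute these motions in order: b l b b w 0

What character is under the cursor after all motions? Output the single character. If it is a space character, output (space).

After 1 (b): row=0 col=0 char='s'
After 2 (l): row=0 col=1 char='a'
After 3 (b): row=0 col=0 char='s'
After 4 (b): row=0 col=0 char='s'
After 5 (w): row=0 col=5 char='d'
After 6 (0): row=0 col=0 char='s'

Answer: s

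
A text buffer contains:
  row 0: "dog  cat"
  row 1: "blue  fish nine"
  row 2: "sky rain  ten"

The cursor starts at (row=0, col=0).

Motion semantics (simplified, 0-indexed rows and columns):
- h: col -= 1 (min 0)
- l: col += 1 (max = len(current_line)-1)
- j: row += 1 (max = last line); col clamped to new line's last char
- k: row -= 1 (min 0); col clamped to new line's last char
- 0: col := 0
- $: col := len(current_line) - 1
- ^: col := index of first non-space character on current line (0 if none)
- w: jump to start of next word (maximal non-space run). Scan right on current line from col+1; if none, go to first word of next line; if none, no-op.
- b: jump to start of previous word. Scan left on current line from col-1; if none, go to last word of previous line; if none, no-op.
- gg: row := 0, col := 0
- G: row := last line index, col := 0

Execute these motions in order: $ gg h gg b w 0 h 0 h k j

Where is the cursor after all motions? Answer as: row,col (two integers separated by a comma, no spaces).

Answer: 1,0

Derivation:
After 1 ($): row=0 col=7 char='t'
After 2 (gg): row=0 col=0 char='d'
After 3 (h): row=0 col=0 char='d'
After 4 (gg): row=0 col=0 char='d'
After 5 (b): row=0 col=0 char='d'
After 6 (w): row=0 col=5 char='c'
After 7 (0): row=0 col=0 char='d'
After 8 (h): row=0 col=0 char='d'
After 9 (0): row=0 col=0 char='d'
After 10 (h): row=0 col=0 char='d'
After 11 (k): row=0 col=0 char='d'
After 12 (j): row=1 col=0 char='b'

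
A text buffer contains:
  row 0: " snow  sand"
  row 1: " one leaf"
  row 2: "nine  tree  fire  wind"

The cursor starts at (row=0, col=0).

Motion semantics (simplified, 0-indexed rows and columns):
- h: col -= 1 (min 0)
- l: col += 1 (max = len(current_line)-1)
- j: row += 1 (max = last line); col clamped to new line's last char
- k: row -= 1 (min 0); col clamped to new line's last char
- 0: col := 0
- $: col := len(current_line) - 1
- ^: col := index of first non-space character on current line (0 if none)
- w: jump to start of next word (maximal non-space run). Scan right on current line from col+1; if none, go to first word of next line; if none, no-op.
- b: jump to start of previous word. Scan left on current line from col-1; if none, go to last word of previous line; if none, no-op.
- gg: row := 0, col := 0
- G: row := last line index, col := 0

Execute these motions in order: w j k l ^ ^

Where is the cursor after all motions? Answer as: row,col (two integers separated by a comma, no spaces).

Answer: 0,1

Derivation:
After 1 (w): row=0 col=1 char='s'
After 2 (j): row=1 col=1 char='o'
After 3 (k): row=0 col=1 char='s'
After 4 (l): row=0 col=2 char='n'
After 5 (^): row=0 col=1 char='s'
After 6 (^): row=0 col=1 char='s'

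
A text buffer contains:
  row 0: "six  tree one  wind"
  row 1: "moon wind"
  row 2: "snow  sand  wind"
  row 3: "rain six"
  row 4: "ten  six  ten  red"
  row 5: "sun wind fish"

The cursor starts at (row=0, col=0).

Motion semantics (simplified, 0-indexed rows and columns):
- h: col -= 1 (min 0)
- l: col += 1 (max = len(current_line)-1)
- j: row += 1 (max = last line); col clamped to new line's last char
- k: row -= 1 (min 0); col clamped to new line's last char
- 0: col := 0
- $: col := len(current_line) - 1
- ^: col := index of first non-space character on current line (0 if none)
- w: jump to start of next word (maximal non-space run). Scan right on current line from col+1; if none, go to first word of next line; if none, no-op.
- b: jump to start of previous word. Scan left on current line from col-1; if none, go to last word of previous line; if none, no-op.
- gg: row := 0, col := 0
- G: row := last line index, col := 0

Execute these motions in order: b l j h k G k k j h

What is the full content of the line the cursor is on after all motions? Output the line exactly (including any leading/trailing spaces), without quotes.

Answer: ten  six  ten  red

Derivation:
After 1 (b): row=0 col=0 char='s'
After 2 (l): row=0 col=1 char='i'
After 3 (j): row=1 col=1 char='o'
After 4 (h): row=1 col=0 char='m'
After 5 (k): row=0 col=0 char='s'
After 6 (G): row=5 col=0 char='s'
After 7 (k): row=4 col=0 char='t'
After 8 (k): row=3 col=0 char='r'
After 9 (j): row=4 col=0 char='t'
After 10 (h): row=4 col=0 char='t'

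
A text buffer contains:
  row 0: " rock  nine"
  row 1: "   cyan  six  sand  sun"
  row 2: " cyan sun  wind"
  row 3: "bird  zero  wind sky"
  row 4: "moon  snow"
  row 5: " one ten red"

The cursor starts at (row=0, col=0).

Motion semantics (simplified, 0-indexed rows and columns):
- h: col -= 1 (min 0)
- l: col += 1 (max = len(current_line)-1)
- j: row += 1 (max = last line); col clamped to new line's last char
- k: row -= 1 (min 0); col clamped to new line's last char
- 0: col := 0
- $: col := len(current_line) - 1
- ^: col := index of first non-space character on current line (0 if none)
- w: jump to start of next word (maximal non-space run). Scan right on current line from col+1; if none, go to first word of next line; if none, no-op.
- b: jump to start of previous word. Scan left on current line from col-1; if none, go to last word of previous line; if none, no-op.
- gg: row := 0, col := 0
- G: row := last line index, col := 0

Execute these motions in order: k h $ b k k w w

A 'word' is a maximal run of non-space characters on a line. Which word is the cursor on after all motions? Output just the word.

After 1 (k): row=0 col=0 char='_'
After 2 (h): row=0 col=0 char='_'
After 3 ($): row=0 col=10 char='e'
After 4 (b): row=0 col=7 char='n'
After 5 (k): row=0 col=7 char='n'
After 6 (k): row=0 col=7 char='n'
After 7 (w): row=1 col=3 char='c'
After 8 (w): row=1 col=9 char='s'

Answer: six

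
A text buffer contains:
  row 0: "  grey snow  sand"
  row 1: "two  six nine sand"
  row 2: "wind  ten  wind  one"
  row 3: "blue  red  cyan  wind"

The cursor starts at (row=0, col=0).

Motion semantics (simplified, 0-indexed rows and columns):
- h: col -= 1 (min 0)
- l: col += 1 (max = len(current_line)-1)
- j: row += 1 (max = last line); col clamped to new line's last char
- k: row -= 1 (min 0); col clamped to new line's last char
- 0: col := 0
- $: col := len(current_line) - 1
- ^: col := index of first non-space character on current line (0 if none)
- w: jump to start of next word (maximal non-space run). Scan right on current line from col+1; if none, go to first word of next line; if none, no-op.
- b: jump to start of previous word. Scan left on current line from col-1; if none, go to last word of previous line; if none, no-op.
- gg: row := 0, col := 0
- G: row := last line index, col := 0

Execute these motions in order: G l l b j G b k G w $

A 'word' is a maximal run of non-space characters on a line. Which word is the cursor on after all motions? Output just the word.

Answer: wind

Derivation:
After 1 (G): row=3 col=0 char='b'
After 2 (l): row=3 col=1 char='l'
After 3 (l): row=3 col=2 char='u'
After 4 (b): row=3 col=0 char='b'
After 5 (j): row=3 col=0 char='b'
After 6 (G): row=3 col=0 char='b'
After 7 (b): row=2 col=17 char='o'
After 8 (k): row=1 col=17 char='d'
After 9 (G): row=3 col=0 char='b'
After 10 (w): row=3 col=6 char='r'
After 11 ($): row=3 col=20 char='d'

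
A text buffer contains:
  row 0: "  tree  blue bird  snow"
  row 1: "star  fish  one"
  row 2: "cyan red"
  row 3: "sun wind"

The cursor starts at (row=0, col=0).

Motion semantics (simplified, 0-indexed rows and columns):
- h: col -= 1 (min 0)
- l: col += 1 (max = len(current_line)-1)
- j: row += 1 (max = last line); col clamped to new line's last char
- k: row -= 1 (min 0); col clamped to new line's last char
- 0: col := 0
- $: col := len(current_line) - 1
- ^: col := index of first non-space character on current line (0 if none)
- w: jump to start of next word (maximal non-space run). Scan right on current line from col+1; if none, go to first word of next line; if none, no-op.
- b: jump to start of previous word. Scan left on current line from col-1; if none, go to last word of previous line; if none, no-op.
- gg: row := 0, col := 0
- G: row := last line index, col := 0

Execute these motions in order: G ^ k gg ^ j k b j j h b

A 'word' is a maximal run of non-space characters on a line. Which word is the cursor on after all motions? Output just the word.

Answer: cyan

Derivation:
After 1 (G): row=3 col=0 char='s'
After 2 (^): row=3 col=0 char='s'
After 3 (k): row=2 col=0 char='c'
After 4 (gg): row=0 col=0 char='_'
After 5 (^): row=0 col=2 char='t'
After 6 (j): row=1 col=2 char='a'
After 7 (k): row=0 col=2 char='t'
After 8 (b): row=0 col=2 char='t'
After 9 (j): row=1 col=2 char='a'
After 10 (j): row=2 col=2 char='a'
After 11 (h): row=2 col=1 char='y'
After 12 (b): row=2 col=0 char='c'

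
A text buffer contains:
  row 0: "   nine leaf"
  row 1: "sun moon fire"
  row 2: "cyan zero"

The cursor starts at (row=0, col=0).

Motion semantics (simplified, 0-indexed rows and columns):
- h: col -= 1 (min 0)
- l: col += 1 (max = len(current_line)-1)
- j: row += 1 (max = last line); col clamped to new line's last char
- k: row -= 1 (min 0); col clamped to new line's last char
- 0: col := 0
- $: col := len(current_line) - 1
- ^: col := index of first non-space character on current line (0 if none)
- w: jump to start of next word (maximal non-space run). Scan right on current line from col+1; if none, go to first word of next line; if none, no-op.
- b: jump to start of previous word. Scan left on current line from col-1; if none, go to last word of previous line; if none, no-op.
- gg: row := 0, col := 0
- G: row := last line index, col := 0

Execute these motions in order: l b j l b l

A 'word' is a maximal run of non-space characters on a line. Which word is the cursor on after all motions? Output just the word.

After 1 (l): row=0 col=1 char='_'
After 2 (b): row=0 col=1 char='_'
After 3 (j): row=1 col=1 char='u'
After 4 (l): row=1 col=2 char='n'
After 5 (b): row=1 col=0 char='s'
After 6 (l): row=1 col=1 char='u'

Answer: sun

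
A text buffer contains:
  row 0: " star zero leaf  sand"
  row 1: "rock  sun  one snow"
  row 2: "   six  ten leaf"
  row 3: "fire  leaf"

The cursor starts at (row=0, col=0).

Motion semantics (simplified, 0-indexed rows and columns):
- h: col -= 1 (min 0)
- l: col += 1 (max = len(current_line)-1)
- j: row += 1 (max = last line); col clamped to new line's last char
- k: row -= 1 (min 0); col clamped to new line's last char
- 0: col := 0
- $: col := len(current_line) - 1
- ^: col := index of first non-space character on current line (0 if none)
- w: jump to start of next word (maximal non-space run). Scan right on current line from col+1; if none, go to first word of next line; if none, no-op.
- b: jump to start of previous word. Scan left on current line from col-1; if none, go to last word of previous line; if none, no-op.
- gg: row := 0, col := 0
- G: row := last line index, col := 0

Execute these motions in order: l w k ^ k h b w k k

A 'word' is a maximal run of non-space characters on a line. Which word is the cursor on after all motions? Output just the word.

Answer: star

Derivation:
After 1 (l): row=0 col=1 char='s'
After 2 (w): row=0 col=6 char='z'
After 3 (k): row=0 col=6 char='z'
After 4 (^): row=0 col=1 char='s'
After 5 (k): row=0 col=1 char='s'
After 6 (h): row=0 col=0 char='_'
After 7 (b): row=0 col=0 char='_'
After 8 (w): row=0 col=1 char='s'
After 9 (k): row=0 col=1 char='s'
After 10 (k): row=0 col=1 char='s'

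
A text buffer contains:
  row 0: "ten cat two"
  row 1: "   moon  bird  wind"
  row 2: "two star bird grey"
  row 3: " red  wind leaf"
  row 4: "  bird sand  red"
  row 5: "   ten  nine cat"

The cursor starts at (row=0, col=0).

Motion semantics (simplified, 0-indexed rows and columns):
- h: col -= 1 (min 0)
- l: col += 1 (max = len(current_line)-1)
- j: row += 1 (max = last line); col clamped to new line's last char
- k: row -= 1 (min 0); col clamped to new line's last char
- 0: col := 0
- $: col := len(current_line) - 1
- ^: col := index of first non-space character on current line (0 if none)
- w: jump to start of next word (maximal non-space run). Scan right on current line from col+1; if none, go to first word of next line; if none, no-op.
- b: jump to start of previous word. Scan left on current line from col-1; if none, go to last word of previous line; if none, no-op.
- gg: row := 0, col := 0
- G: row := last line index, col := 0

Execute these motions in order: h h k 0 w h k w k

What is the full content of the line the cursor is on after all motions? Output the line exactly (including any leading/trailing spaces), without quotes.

Answer: ten cat two

Derivation:
After 1 (h): row=0 col=0 char='t'
After 2 (h): row=0 col=0 char='t'
After 3 (k): row=0 col=0 char='t'
After 4 (0): row=0 col=0 char='t'
After 5 (w): row=0 col=4 char='c'
After 6 (h): row=0 col=3 char='_'
After 7 (k): row=0 col=3 char='_'
After 8 (w): row=0 col=4 char='c'
After 9 (k): row=0 col=4 char='c'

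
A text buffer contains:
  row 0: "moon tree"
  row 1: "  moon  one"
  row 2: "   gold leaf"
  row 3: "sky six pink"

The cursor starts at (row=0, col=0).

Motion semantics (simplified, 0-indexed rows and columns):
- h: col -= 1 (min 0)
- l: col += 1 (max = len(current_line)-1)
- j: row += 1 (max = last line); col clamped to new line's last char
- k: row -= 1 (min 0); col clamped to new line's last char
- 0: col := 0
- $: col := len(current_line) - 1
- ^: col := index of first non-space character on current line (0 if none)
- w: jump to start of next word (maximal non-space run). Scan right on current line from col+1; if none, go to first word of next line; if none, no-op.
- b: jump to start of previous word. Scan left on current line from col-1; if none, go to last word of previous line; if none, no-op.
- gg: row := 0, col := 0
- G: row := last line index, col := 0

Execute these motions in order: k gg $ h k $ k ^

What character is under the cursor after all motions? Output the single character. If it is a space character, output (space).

After 1 (k): row=0 col=0 char='m'
After 2 (gg): row=0 col=0 char='m'
After 3 ($): row=0 col=8 char='e'
After 4 (h): row=0 col=7 char='e'
After 5 (k): row=0 col=7 char='e'
After 6 ($): row=0 col=8 char='e'
After 7 (k): row=0 col=8 char='e'
After 8 (^): row=0 col=0 char='m'

Answer: m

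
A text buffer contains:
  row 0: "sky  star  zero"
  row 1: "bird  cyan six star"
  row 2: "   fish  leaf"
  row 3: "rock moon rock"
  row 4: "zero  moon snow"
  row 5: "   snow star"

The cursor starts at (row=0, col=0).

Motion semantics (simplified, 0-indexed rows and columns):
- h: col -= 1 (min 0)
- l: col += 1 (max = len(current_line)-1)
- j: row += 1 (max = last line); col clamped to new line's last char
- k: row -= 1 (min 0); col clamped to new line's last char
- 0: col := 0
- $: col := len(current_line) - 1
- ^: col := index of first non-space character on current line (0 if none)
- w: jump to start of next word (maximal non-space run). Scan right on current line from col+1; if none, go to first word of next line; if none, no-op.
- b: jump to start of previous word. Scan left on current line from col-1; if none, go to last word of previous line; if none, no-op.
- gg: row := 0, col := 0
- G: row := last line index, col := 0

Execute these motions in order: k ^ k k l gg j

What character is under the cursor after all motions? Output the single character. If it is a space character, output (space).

After 1 (k): row=0 col=0 char='s'
After 2 (^): row=0 col=0 char='s'
After 3 (k): row=0 col=0 char='s'
After 4 (k): row=0 col=0 char='s'
After 5 (l): row=0 col=1 char='k'
After 6 (gg): row=0 col=0 char='s'
After 7 (j): row=1 col=0 char='b'

Answer: b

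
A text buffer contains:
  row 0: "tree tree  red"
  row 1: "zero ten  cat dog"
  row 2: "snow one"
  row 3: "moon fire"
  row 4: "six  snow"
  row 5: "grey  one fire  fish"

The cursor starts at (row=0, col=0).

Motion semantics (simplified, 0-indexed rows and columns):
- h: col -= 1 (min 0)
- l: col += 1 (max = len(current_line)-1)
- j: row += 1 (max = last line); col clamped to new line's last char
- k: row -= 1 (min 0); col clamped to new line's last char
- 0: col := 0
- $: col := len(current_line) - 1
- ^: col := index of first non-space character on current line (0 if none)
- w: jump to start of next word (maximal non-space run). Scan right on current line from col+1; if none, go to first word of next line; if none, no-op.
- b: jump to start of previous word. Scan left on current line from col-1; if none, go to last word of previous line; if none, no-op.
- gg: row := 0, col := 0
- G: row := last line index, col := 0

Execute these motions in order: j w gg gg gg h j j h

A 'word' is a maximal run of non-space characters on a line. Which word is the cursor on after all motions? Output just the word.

Answer: snow

Derivation:
After 1 (j): row=1 col=0 char='z'
After 2 (w): row=1 col=5 char='t'
After 3 (gg): row=0 col=0 char='t'
After 4 (gg): row=0 col=0 char='t'
After 5 (gg): row=0 col=0 char='t'
After 6 (h): row=0 col=0 char='t'
After 7 (j): row=1 col=0 char='z'
After 8 (j): row=2 col=0 char='s'
After 9 (h): row=2 col=0 char='s'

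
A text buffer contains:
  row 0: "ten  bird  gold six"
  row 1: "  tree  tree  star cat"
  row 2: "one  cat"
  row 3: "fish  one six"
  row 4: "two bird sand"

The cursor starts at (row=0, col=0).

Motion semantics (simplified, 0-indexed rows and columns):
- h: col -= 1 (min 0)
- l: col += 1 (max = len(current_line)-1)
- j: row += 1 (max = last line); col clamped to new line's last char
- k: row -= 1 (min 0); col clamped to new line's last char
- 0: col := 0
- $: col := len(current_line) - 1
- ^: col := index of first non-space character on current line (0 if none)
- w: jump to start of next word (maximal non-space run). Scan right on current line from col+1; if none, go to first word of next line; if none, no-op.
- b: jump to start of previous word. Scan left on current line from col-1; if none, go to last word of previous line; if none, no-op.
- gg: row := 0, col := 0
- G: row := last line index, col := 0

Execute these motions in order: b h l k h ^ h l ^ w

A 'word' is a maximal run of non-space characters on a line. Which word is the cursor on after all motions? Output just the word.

After 1 (b): row=0 col=0 char='t'
After 2 (h): row=0 col=0 char='t'
After 3 (l): row=0 col=1 char='e'
After 4 (k): row=0 col=1 char='e'
After 5 (h): row=0 col=0 char='t'
After 6 (^): row=0 col=0 char='t'
After 7 (h): row=0 col=0 char='t'
After 8 (l): row=0 col=1 char='e'
After 9 (^): row=0 col=0 char='t'
After 10 (w): row=0 col=5 char='b'

Answer: bird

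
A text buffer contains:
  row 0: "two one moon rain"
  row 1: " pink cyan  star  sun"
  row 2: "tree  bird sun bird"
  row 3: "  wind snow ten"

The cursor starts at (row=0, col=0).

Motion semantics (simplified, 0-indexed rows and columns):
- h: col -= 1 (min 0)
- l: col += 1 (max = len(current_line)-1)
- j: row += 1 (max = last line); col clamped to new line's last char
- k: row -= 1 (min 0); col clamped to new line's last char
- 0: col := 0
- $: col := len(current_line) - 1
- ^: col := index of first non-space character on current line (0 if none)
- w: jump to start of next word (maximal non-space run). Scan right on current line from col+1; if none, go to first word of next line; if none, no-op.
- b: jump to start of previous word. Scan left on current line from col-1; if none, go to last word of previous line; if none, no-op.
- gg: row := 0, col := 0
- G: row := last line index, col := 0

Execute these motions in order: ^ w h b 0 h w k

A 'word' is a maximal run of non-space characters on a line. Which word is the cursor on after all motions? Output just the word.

After 1 (^): row=0 col=0 char='t'
After 2 (w): row=0 col=4 char='o'
After 3 (h): row=0 col=3 char='_'
After 4 (b): row=0 col=0 char='t'
After 5 (0): row=0 col=0 char='t'
After 6 (h): row=0 col=0 char='t'
After 7 (w): row=0 col=4 char='o'
After 8 (k): row=0 col=4 char='o'

Answer: one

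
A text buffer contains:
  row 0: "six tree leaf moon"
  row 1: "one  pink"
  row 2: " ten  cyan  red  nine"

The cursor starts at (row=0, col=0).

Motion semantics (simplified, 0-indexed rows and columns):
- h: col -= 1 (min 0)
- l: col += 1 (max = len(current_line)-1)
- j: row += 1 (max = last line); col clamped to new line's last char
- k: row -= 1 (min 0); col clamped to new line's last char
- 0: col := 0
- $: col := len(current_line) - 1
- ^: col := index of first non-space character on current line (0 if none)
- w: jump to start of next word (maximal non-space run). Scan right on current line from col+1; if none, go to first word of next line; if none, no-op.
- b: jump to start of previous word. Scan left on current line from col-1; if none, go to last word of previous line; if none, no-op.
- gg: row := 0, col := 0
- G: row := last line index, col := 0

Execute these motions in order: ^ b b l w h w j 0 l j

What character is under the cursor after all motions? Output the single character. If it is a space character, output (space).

After 1 (^): row=0 col=0 char='s'
After 2 (b): row=0 col=0 char='s'
After 3 (b): row=0 col=0 char='s'
After 4 (l): row=0 col=1 char='i'
After 5 (w): row=0 col=4 char='t'
After 6 (h): row=0 col=3 char='_'
After 7 (w): row=0 col=4 char='t'
After 8 (j): row=1 col=4 char='_'
After 9 (0): row=1 col=0 char='o'
After 10 (l): row=1 col=1 char='n'
After 11 (j): row=2 col=1 char='t'

Answer: t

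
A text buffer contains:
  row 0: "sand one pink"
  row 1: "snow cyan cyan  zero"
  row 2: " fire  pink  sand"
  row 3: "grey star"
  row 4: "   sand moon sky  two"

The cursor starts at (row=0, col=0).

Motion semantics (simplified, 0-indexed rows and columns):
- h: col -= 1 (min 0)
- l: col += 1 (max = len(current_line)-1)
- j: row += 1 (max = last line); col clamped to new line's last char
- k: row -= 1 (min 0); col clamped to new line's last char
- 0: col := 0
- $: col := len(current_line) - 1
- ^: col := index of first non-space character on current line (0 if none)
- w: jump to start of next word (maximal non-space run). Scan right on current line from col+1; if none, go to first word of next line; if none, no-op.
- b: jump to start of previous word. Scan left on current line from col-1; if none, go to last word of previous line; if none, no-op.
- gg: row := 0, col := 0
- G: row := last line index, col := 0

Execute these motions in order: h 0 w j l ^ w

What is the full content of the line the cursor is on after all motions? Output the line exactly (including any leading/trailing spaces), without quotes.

After 1 (h): row=0 col=0 char='s'
After 2 (0): row=0 col=0 char='s'
After 3 (w): row=0 col=5 char='o'
After 4 (j): row=1 col=5 char='c'
After 5 (l): row=1 col=6 char='y'
After 6 (^): row=1 col=0 char='s'
After 7 (w): row=1 col=5 char='c'

Answer: snow cyan cyan  zero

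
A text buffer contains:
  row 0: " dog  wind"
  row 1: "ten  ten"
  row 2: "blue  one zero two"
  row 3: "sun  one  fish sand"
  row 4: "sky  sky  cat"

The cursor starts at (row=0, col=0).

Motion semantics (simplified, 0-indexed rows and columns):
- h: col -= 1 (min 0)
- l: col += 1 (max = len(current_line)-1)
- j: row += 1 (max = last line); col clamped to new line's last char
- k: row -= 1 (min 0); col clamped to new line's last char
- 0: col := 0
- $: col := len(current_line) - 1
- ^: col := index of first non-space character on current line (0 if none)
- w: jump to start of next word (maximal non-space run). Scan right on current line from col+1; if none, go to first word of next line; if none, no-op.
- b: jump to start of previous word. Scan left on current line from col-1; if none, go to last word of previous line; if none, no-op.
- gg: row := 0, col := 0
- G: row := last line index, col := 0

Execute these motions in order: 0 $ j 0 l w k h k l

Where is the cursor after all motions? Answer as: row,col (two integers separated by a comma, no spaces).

After 1 (0): row=0 col=0 char='_'
After 2 ($): row=0 col=9 char='d'
After 3 (j): row=1 col=7 char='n'
After 4 (0): row=1 col=0 char='t'
After 5 (l): row=1 col=1 char='e'
After 6 (w): row=1 col=5 char='t'
After 7 (k): row=0 col=5 char='_'
After 8 (h): row=0 col=4 char='_'
After 9 (k): row=0 col=4 char='_'
After 10 (l): row=0 col=5 char='_'

Answer: 0,5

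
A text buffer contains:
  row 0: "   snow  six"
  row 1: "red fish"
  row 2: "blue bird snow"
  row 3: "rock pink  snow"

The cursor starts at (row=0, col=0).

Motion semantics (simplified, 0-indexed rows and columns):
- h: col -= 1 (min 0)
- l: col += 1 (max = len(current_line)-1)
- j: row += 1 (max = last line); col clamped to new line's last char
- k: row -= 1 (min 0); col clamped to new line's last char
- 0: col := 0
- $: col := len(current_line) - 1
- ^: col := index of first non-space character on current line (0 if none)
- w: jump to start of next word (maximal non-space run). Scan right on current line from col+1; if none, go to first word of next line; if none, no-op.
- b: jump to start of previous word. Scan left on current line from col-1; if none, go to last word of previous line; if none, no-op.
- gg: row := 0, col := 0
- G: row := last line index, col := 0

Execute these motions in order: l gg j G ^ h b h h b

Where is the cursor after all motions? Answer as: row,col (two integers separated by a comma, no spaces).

Answer: 2,5

Derivation:
After 1 (l): row=0 col=1 char='_'
After 2 (gg): row=0 col=0 char='_'
After 3 (j): row=1 col=0 char='r'
After 4 (G): row=3 col=0 char='r'
After 5 (^): row=3 col=0 char='r'
After 6 (h): row=3 col=0 char='r'
After 7 (b): row=2 col=10 char='s'
After 8 (h): row=2 col=9 char='_'
After 9 (h): row=2 col=8 char='d'
After 10 (b): row=2 col=5 char='b'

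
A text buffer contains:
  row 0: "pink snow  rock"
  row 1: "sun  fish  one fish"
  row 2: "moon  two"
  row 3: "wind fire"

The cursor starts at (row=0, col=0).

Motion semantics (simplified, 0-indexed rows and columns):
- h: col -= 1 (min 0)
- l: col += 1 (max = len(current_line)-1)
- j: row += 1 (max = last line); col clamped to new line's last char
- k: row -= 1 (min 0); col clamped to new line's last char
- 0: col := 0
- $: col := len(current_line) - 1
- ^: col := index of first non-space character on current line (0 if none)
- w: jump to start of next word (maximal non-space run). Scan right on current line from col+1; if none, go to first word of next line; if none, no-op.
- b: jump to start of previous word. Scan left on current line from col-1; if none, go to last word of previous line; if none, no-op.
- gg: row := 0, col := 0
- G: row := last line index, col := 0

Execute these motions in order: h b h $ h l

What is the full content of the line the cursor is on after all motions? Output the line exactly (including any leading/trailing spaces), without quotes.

After 1 (h): row=0 col=0 char='p'
After 2 (b): row=0 col=0 char='p'
After 3 (h): row=0 col=0 char='p'
After 4 ($): row=0 col=14 char='k'
After 5 (h): row=0 col=13 char='c'
After 6 (l): row=0 col=14 char='k'

Answer: pink snow  rock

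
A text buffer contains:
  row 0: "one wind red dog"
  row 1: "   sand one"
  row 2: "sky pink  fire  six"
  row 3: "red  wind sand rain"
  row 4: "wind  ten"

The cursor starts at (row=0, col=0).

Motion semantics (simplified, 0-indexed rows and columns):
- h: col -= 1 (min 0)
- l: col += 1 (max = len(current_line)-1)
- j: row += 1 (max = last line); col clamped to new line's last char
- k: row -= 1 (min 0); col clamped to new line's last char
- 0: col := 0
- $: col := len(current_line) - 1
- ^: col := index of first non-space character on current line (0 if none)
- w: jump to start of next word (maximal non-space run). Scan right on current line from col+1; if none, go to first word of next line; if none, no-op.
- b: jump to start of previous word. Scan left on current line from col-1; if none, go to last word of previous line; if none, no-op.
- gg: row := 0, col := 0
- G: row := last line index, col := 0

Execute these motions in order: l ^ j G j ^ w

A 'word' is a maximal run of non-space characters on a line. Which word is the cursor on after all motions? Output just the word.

Answer: ten

Derivation:
After 1 (l): row=0 col=1 char='n'
After 2 (^): row=0 col=0 char='o'
After 3 (j): row=1 col=0 char='_'
After 4 (G): row=4 col=0 char='w'
After 5 (j): row=4 col=0 char='w'
After 6 (^): row=4 col=0 char='w'
After 7 (w): row=4 col=6 char='t'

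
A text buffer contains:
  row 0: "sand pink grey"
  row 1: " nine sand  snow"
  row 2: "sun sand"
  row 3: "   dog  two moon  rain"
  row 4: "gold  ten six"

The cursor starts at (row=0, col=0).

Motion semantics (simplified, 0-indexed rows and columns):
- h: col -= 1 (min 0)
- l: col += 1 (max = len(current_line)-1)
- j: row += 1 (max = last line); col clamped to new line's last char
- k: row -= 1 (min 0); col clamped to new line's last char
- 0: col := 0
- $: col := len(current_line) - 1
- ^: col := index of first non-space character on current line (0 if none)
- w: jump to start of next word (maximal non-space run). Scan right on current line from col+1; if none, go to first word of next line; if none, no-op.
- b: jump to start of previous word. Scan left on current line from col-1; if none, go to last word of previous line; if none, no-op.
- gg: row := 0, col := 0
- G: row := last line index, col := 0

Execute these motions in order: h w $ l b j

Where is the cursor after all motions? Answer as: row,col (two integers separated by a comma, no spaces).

After 1 (h): row=0 col=0 char='s'
After 2 (w): row=0 col=5 char='p'
After 3 ($): row=0 col=13 char='y'
After 4 (l): row=0 col=13 char='y'
After 5 (b): row=0 col=10 char='g'
After 6 (j): row=1 col=10 char='_'

Answer: 1,10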